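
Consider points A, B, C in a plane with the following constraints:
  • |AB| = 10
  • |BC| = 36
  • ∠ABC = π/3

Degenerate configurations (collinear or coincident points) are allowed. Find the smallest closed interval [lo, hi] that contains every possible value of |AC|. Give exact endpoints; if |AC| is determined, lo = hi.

|AB| ∈ {10}
|BC| ∈ {36}
|AC| ∈ {2·√(259)}

|AC| = 2·√(259)  (≈ 32.1870)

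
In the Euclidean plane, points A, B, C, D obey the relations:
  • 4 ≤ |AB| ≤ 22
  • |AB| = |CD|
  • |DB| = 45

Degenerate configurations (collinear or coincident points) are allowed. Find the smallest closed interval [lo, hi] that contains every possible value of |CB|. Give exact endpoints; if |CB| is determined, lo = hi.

|AB| ∈ [4, 22]
|BD| ∈ {45}
|CD| ∈ [4, 22]
|AD| ∈ [23, 67]
|BC| ∈ [23, 67]
|AC| ∈ [1, 89]

|CB| ∈ [23, 67]  (≈ [23.0000, 67.0000])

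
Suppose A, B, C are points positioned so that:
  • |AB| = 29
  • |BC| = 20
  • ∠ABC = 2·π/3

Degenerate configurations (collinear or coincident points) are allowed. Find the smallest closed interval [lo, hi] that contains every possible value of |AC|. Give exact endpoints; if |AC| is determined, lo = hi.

|AC| = √(1821)  (≈ 42.6732)

|AB| ∈ {29}
|BC| ∈ {20}
|AC| ∈ {√(1821)}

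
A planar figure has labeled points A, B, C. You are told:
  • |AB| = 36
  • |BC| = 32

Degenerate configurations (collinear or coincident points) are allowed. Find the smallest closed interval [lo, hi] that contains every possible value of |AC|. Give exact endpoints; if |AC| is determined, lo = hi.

|AB| ∈ {36}
|BC| ∈ {32}
|AC| ∈ [4, 68]

|AC| ∈ [4, 68]  (≈ [4.0000, 68.0000])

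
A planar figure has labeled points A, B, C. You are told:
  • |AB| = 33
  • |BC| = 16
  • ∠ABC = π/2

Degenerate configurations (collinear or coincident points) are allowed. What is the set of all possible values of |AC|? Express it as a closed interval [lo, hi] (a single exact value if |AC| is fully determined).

|AC| = √(1345)  (≈ 36.6742)

|AB| ∈ {33}
|BC| ∈ {16}
|AC| ∈ {√(1345)}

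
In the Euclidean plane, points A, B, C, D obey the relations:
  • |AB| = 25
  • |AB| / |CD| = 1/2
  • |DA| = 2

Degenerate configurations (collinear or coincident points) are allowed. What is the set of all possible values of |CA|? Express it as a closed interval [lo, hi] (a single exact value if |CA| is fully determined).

|AB| ∈ {25}
|AD| ∈ {2}
|CD| ∈ {50}
|BD| ∈ [23, 27]
|AC| ∈ [48, 52]
|BC| ∈ [23, 77]

|CA| ∈ [48, 52]  (≈ [48.0000, 52.0000])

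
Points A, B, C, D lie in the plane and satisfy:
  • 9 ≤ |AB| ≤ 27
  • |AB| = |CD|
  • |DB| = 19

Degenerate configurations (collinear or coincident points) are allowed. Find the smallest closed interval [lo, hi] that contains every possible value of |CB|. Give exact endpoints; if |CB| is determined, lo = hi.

|AB| ∈ [9, 27]
|BD| ∈ {19}
|CD| ∈ [9, 27]
|AD| ∈ [0, 46]
|BC| ∈ [0, 46]
|AC| ∈ [0, 73]

|CB| ∈ [0, 46]  (≈ [0.0000, 46.0000])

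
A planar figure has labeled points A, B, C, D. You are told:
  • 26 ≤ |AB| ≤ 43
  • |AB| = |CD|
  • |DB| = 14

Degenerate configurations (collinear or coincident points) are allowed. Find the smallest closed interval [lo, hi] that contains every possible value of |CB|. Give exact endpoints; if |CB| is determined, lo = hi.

|AB| ∈ [26, 43]
|BD| ∈ {14}
|CD| ∈ [26, 43]
|AD| ∈ [12, 57]
|BC| ∈ [12, 57]
|AC| ∈ [0, 100]

|CB| ∈ [12, 57]  (≈ [12.0000, 57.0000])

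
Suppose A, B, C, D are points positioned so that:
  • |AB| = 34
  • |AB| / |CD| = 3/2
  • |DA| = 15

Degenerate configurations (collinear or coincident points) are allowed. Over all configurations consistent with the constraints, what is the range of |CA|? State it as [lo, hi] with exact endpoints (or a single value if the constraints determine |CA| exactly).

|CA| ∈ [23/3, 113/3]  (≈ [7.6667, 37.6667])

|AB| ∈ {34}
|AD| ∈ {15}
|CD| ∈ {68/3}
|BD| ∈ [19, 49]
|AC| ∈ [23/3, 113/3]
|BC| ∈ [0, 215/3]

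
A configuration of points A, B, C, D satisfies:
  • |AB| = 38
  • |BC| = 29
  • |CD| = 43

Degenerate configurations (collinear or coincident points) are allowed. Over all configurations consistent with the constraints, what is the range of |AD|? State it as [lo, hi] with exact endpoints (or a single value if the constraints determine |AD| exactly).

|AD| ∈ [0, 110]  (≈ [0.0000, 110.0000])

|AB| ∈ {38}
|BC| ∈ {29}
|CD| ∈ {43}
|AC| ∈ [9, 67]
|BD| ∈ [14, 72]
|AD| ∈ [0, 110]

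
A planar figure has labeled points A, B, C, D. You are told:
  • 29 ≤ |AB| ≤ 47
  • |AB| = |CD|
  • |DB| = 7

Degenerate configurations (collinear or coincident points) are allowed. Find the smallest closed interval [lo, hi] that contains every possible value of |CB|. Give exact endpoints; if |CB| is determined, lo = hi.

|CB| ∈ [22, 54]  (≈ [22.0000, 54.0000])

|AB| ∈ [29, 47]
|BD| ∈ {7}
|CD| ∈ [29, 47]
|AD| ∈ [22, 54]
|BC| ∈ [22, 54]
|AC| ∈ [0, 101]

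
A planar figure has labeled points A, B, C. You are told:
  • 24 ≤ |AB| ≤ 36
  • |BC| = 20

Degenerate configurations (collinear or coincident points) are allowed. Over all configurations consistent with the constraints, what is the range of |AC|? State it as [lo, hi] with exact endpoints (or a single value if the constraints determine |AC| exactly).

|AC| ∈ [4, 56]  (≈ [4.0000, 56.0000])

|AB| ∈ [24, 36]
|BC| ∈ {20}
|AC| ∈ [4, 56]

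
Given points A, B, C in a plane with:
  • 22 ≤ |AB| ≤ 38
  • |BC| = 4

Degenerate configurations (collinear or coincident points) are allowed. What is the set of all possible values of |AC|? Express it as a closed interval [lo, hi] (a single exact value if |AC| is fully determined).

|AB| ∈ [22, 38]
|BC| ∈ {4}
|AC| ∈ [18, 42]

|AC| ∈ [18, 42]  (≈ [18.0000, 42.0000])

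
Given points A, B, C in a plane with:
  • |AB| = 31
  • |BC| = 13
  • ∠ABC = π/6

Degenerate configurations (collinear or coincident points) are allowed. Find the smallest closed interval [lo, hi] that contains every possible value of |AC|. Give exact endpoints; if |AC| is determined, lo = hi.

|AB| ∈ {31}
|BC| ∈ {13}
|AC| ∈ {√(1130 - 403·√(3))}

|AC| = √(1130 - 403·√(3))  (≈ 20.7842)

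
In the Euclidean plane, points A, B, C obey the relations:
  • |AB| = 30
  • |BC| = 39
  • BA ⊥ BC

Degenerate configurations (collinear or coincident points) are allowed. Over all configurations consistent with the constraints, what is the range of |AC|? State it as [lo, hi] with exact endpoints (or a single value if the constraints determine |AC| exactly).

|AC| = 3·√(269)  (≈ 49.2037)

|AB| ∈ {30}
|BC| ∈ {39}
|AC| ∈ {3·√(269)}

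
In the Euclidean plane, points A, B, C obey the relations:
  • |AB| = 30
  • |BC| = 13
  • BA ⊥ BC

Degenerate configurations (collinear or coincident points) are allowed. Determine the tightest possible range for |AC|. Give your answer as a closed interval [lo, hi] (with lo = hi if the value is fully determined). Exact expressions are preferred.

|AB| ∈ {30}
|BC| ∈ {13}
|AC| ∈ {√(1069)}

|AC| = √(1069)  (≈ 32.6956)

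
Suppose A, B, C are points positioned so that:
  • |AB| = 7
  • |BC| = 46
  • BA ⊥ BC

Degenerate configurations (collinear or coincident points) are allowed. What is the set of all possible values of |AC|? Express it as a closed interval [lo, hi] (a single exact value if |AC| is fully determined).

|AC| = √(2165)  (≈ 46.5296)

|AB| ∈ {7}
|BC| ∈ {46}
|AC| ∈ {√(2165)}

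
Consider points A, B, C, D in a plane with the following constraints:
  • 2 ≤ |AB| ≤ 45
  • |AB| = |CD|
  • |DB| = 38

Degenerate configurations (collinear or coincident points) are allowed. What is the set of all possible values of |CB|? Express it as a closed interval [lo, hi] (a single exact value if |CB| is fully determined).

|AB| ∈ [2, 45]
|BD| ∈ {38}
|CD| ∈ [2, 45]
|AD| ∈ [0, 83]
|BC| ∈ [0, 83]
|AC| ∈ [0, 128]

|CB| ∈ [0, 83]  (≈ [0.0000, 83.0000])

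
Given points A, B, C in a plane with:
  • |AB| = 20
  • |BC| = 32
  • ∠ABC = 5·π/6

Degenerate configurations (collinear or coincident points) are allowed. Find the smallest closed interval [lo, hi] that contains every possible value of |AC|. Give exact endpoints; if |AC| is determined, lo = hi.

|AC| = 4·√(40·√(3) + 89)  (≈ 50.3241)

|AB| ∈ {20}
|BC| ∈ {32}
|AC| ∈ {4·√(40·√(3) + 89)}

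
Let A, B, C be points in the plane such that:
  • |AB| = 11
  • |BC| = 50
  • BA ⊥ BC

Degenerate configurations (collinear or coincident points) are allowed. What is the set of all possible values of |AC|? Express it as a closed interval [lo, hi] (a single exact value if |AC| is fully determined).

|AC| = √(2621)  (≈ 51.1957)

|AB| ∈ {11}
|BC| ∈ {50}
|AC| ∈ {√(2621)}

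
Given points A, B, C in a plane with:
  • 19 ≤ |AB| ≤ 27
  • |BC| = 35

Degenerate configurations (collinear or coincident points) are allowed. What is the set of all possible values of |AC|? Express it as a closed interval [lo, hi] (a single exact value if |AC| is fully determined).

|AB| ∈ [19, 27]
|BC| ∈ {35}
|AC| ∈ [8, 62]

|AC| ∈ [8, 62]  (≈ [8.0000, 62.0000])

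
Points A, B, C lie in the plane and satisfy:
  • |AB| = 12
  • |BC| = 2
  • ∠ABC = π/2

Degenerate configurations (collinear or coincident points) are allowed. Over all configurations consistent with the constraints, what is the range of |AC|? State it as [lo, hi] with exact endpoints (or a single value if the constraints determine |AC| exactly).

|AC| = 2·√(37)  (≈ 12.1655)

|AB| ∈ {12}
|BC| ∈ {2}
|AC| ∈ {2·√(37)}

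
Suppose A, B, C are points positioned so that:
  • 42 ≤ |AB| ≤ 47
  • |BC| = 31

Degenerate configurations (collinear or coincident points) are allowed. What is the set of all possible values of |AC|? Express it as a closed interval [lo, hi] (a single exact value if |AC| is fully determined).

|AB| ∈ [42, 47]
|BC| ∈ {31}
|AC| ∈ [11, 78]

|AC| ∈ [11, 78]  (≈ [11.0000, 78.0000])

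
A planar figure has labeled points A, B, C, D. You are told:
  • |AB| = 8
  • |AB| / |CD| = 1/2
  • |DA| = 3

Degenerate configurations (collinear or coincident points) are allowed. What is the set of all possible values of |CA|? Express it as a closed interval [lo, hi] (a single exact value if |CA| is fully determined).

|AB| ∈ {8}
|AD| ∈ {3}
|CD| ∈ {16}
|BD| ∈ [5, 11]
|AC| ∈ [13, 19]
|BC| ∈ [5, 27]

|CA| ∈ [13, 19]  (≈ [13.0000, 19.0000])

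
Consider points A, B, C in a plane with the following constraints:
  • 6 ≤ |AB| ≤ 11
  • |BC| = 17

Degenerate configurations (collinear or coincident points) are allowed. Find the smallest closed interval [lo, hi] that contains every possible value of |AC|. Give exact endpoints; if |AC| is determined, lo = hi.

|AC| ∈ [6, 28]  (≈ [6.0000, 28.0000])

|AB| ∈ [6, 11]
|BC| ∈ {17}
|AC| ∈ [6, 28]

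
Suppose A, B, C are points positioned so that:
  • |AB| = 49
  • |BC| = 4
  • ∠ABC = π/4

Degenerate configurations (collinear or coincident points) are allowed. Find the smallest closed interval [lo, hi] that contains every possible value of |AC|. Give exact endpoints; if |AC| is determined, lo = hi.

|AB| ∈ {49}
|BC| ∈ {4}
|AC| ∈ {√(2417 - 196·√(2))}

|AC| = √(2417 - 196·√(2))  (≈ 46.2581)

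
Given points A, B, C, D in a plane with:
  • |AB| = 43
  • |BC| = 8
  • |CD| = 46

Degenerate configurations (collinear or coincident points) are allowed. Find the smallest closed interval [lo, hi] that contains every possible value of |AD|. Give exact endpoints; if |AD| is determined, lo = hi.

|AB| ∈ {43}
|BC| ∈ {8}
|CD| ∈ {46}
|AC| ∈ [35, 51]
|BD| ∈ [38, 54]
|AD| ∈ [0, 97]

|AD| ∈ [0, 97]  (≈ [0.0000, 97.0000])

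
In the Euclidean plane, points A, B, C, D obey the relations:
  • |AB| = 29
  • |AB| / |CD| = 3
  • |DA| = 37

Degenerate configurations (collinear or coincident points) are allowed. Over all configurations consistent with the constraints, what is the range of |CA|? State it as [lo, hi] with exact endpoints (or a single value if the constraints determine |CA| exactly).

|CA| ∈ [82/3, 140/3]  (≈ [27.3333, 46.6667])

|AB| ∈ {29}
|AD| ∈ {37}
|CD| ∈ {29/3}
|BD| ∈ [8, 66]
|AC| ∈ [82/3, 140/3]
|BC| ∈ [0, 227/3]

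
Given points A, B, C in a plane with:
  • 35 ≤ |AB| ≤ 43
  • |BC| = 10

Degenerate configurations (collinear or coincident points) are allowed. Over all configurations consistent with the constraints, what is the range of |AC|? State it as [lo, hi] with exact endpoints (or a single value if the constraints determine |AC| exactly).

|AC| ∈ [25, 53]  (≈ [25.0000, 53.0000])

|AB| ∈ [35, 43]
|BC| ∈ {10}
|AC| ∈ [25, 53]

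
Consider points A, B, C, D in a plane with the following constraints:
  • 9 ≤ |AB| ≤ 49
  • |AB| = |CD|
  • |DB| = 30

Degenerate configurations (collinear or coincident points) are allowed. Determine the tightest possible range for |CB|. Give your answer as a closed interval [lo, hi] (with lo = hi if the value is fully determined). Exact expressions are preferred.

|CB| ∈ [0, 79]  (≈ [0.0000, 79.0000])

|AB| ∈ [9, 49]
|BD| ∈ {30}
|CD| ∈ [9, 49]
|AD| ∈ [0, 79]
|BC| ∈ [0, 79]
|AC| ∈ [0, 128]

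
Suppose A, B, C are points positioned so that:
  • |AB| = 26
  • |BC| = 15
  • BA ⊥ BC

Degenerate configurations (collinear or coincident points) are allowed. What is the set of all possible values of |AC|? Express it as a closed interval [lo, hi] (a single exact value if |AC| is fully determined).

|AB| ∈ {26}
|BC| ∈ {15}
|AC| ∈ {√(901)}

|AC| = √(901)  (≈ 30.0167)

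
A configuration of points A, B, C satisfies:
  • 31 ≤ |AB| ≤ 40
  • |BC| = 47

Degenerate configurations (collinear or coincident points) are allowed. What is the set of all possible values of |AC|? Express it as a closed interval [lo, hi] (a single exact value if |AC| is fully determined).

|AC| ∈ [7, 87]  (≈ [7.0000, 87.0000])

|AB| ∈ [31, 40]
|BC| ∈ {47}
|AC| ∈ [7, 87]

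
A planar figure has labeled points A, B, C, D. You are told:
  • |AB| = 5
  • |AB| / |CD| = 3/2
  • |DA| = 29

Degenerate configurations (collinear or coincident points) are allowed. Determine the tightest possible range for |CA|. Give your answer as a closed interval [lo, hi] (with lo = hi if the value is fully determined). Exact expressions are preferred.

|AB| ∈ {5}
|AD| ∈ {29}
|CD| ∈ {10/3}
|BD| ∈ [24, 34]
|AC| ∈ [77/3, 97/3]
|BC| ∈ [62/3, 112/3]

|CA| ∈ [77/3, 97/3]  (≈ [25.6667, 32.3333])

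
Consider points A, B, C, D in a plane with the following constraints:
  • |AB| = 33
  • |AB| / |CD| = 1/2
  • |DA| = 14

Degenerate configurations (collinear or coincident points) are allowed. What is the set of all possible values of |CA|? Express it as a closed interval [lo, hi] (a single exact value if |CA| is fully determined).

|CA| ∈ [52, 80]  (≈ [52.0000, 80.0000])

|AB| ∈ {33}
|AD| ∈ {14}
|CD| ∈ {66}
|BD| ∈ [19, 47]
|AC| ∈ [52, 80]
|BC| ∈ [19, 113]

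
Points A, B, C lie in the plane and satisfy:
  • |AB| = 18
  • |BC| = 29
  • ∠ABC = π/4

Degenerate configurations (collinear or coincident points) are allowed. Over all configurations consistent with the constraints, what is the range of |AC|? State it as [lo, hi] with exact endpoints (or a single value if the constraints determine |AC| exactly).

|AB| ∈ {18}
|BC| ∈ {29}
|AC| ∈ {√(1165 - 522·√(2))}

|AC| = √(1165 - 522·√(2))  (≈ 20.6587)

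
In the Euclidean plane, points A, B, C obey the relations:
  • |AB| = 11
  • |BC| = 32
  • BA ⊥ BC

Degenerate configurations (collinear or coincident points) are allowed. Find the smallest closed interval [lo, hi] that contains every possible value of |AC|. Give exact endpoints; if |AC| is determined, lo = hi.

|AB| ∈ {11}
|BC| ∈ {32}
|AC| ∈ {√(1145)}

|AC| = √(1145)  (≈ 33.8378)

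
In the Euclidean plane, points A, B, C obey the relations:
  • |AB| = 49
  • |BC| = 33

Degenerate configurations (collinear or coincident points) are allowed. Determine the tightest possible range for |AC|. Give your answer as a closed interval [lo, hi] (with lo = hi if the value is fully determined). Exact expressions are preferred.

|AB| ∈ {49}
|BC| ∈ {33}
|AC| ∈ [16, 82]

|AC| ∈ [16, 82]  (≈ [16.0000, 82.0000])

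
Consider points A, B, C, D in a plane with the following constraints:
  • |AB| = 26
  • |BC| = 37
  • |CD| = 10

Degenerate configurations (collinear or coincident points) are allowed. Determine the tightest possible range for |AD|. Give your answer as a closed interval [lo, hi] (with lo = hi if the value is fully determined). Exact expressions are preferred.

|AD| ∈ [1, 73]  (≈ [1.0000, 73.0000])

|AB| ∈ {26}
|BC| ∈ {37}
|CD| ∈ {10}
|AC| ∈ [11, 63]
|BD| ∈ [27, 47]
|AD| ∈ [1, 73]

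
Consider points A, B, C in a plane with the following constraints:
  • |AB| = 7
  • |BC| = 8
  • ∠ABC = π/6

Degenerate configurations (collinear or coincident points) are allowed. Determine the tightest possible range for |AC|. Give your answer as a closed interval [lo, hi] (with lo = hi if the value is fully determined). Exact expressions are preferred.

|AB| ∈ {7}
|BC| ∈ {8}
|AC| ∈ {√(113 - 56·√(3))}

|AC| = √(113 - 56·√(3))  (≈ 4.0006)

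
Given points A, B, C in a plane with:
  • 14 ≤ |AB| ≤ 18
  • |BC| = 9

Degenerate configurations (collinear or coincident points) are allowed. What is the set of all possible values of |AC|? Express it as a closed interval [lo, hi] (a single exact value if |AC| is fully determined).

|AC| ∈ [5, 27]  (≈ [5.0000, 27.0000])

|AB| ∈ [14, 18]
|BC| ∈ {9}
|AC| ∈ [5, 27]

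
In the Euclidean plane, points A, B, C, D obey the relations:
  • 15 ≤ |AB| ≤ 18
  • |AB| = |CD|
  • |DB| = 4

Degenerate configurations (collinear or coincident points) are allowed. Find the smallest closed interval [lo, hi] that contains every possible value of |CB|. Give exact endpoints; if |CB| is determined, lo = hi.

|CB| ∈ [11, 22]  (≈ [11.0000, 22.0000])

|AB| ∈ [15, 18]
|BD| ∈ {4}
|CD| ∈ [15, 18]
|AD| ∈ [11, 22]
|BC| ∈ [11, 22]
|AC| ∈ [0, 40]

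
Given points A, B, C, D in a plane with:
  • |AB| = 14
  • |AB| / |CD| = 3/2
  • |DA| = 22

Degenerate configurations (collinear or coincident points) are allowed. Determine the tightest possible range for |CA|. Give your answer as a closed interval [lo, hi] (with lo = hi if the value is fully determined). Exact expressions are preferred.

|CA| ∈ [38/3, 94/3]  (≈ [12.6667, 31.3333])

|AB| ∈ {14}
|AD| ∈ {22}
|CD| ∈ {28/3}
|BD| ∈ [8, 36]
|AC| ∈ [38/3, 94/3]
|BC| ∈ [0, 136/3]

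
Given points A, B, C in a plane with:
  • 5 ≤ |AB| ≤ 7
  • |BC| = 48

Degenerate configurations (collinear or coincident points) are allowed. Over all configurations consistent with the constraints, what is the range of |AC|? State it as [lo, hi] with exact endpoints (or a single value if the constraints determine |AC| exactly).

|AC| ∈ [41, 55]  (≈ [41.0000, 55.0000])

|AB| ∈ [5, 7]
|BC| ∈ {48}
|AC| ∈ [41, 55]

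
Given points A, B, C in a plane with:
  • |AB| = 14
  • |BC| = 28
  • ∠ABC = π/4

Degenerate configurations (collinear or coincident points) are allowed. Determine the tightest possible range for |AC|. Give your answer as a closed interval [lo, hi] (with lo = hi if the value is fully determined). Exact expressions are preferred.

|AC| = 14·√(5 - 2·√(2))  (≈ 20.6308)

|AB| ∈ {14}
|BC| ∈ {28}
|AC| ∈ {14·√(5 - 2·√(2))}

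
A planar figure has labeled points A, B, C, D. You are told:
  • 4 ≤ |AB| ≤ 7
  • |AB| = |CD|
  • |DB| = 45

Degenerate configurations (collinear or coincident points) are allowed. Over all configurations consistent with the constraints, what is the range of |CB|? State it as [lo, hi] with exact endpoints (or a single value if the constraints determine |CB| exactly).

|AB| ∈ [4, 7]
|BD| ∈ {45}
|CD| ∈ [4, 7]
|AD| ∈ [38, 52]
|BC| ∈ [38, 52]
|AC| ∈ [31, 59]

|CB| ∈ [38, 52]  (≈ [38.0000, 52.0000])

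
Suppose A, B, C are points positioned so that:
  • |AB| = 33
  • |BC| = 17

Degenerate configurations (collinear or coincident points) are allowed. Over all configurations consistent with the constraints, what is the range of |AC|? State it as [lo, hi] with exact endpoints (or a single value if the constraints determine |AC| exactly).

|AC| ∈ [16, 50]  (≈ [16.0000, 50.0000])

|AB| ∈ {33}
|BC| ∈ {17}
|AC| ∈ [16, 50]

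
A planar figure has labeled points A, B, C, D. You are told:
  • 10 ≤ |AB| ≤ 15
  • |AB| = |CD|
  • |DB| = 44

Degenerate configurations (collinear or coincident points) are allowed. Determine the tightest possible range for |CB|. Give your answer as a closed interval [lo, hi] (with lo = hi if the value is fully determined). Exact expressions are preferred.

|CB| ∈ [29, 59]  (≈ [29.0000, 59.0000])

|AB| ∈ [10, 15]
|BD| ∈ {44}
|CD| ∈ [10, 15]
|AD| ∈ [29, 59]
|BC| ∈ [29, 59]
|AC| ∈ [14, 74]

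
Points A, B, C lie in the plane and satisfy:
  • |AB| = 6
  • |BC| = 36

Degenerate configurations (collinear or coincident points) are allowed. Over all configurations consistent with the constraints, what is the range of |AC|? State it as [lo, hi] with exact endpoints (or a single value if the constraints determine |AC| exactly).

|AB| ∈ {6}
|BC| ∈ {36}
|AC| ∈ [30, 42]

|AC| ∈ [30, 42]  (≈ [30.0000, 42.0000])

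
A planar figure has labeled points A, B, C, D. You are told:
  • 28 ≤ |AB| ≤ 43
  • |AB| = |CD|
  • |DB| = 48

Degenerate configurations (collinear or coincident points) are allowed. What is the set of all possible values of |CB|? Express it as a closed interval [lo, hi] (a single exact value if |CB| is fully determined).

|AB| ∈ [28, 43]
|BD| ∈ {48}
|CD| ∈ [28, 43]
|AD| ∈ [5, 91]
|BC| ∈ [5, 91]
|AC| ∈ [0, 134]

|CB| ∈ [5, 91]  (≈ [5.0000, 91.0000])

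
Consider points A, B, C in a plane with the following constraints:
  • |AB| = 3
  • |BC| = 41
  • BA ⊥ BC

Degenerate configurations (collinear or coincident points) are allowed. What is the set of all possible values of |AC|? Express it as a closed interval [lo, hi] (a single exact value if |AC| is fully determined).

|AB| ∈ {3}
|BC| ∈ {41}
|AC| ∈ {13·√(10)}

|AC| = 13·√(10)  (≈ 41.1096)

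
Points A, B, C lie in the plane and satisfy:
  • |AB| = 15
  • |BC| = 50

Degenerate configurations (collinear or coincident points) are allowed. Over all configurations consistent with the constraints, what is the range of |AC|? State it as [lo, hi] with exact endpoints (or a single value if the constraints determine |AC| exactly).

|AC| ∈ [35, 65]  (≈ [35.0000, 65.0000])

|AB| ∈ {15}
|BC| ∈ {50}
|AC| ∈ [35, 65]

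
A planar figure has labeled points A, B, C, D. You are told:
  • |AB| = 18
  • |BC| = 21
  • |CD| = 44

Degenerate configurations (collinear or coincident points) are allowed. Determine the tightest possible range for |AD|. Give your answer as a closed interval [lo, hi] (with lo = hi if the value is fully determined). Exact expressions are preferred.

|AD| ∈ [5, 83]  (≈ [5.0000, 83.0000])

|AB| ∈ {18}
|BC| ∈ {21}
|CD| ∈ {44}
|AC| ∈ [3, 39]
|BD| ∈ [23, 65]
|AD| ∈ [5, 83]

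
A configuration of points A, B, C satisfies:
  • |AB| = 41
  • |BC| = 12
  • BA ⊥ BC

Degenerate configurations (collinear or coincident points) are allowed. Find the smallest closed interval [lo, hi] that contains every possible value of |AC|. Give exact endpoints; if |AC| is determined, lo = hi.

|AC| = 5·√(73)  (≈ 42.7200)

|AB| ∈ {41}
|BC| ∈ {12}
|AC| ∈ {5·√(73)}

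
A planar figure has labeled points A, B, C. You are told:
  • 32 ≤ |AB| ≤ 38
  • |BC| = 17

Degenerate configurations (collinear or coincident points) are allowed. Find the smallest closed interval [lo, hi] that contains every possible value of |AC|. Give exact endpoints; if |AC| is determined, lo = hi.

|AB| ∈ [32, 38]
|BC| ∈ {17}
|AC| ∈ [15, 55]

|AC| ∈ [15, 55]  (≈ [15.0000, 55.0000])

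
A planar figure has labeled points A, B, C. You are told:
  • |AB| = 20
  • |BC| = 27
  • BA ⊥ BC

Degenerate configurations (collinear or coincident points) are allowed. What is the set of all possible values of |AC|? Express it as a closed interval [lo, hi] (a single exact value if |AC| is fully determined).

|AB| ∈ {20}
|BC| ∈ {27}
|AC| ∈ {√(1129)}

|AC| = √(1129)  (≈ 33.6006)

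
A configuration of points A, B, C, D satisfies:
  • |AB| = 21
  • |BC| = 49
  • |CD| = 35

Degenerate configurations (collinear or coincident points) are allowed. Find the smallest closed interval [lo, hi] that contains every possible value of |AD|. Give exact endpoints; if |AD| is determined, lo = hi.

|AB| ∈ {21}
|BC| ∈ {49}
|CD| ∈ {35}
|AC| ∈ [28, 70]
|BD| ∈ [14, 84]
|AD| ∈ [0, 105]

|AD| ∈ [0, 105]  (≈ [0.0000, 105.0000])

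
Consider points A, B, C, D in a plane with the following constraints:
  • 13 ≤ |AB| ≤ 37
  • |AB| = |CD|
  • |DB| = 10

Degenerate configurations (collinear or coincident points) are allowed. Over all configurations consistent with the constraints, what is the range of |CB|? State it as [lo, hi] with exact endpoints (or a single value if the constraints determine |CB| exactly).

|CB| ∈ [3, 47]  (≈ [3.0000, 47.0000])

|AB| ∈ [13, 37]
|BD| ∈ {10}
|CD| ∈ [13, 37]
|AD| ∈ [3, 47]
|BC| ∈ [3, 47]
|AC| ∈ [0, 84]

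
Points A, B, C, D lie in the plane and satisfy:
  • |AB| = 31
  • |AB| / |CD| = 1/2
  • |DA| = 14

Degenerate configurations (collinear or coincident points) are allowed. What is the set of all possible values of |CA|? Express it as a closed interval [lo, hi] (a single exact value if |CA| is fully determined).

|CA| ∈ [48, 76]  (≈ [48.0000, 76.0000])

|AB| ∈ {31}
|AD| ∈ {14}
|CD| ∈ {62}
|BD| ∈ [17, 45]
|AC| ∈ [48, 76]
|BC| ∈ [17, 107]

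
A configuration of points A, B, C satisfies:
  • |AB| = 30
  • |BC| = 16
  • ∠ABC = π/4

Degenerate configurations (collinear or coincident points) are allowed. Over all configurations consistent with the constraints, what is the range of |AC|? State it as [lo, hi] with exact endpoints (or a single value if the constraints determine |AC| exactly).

|AC| = 2·√(289 - 120·√(2))  (≈ 21.8444)

|AB| ∈ {30}
|BC| ∈ {16}
|AC| ∈ {2·√(289 - 120·√(2))}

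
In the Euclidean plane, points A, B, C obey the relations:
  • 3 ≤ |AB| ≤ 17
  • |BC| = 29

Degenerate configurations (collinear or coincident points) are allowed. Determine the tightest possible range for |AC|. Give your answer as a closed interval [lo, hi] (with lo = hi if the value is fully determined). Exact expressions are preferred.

|AC| ∈ [12, 46]  (≈ [12.0000, 46.0000])

|AB| ∈ [3, 17]
|BC| ∈ {29}
|AC| ∈ [12, 46]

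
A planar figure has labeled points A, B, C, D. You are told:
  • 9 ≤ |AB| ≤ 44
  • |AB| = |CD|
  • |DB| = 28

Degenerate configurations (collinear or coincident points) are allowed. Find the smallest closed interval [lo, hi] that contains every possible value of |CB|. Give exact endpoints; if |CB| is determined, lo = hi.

|CB| ∈ [0, 72]  (≈ [0.0000, 72.0000])

|AB| ∈ [9, 44]
|BD| ∈ {28}
|CD| ∈ [9, 44]
|AD| ∈ [0, 72]
|BC| ∈ [0, 72]
|AC| ∈ [0, 116]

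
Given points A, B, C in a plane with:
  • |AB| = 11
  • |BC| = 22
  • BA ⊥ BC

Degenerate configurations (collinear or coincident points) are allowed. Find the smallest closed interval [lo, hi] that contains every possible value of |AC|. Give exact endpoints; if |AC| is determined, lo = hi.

|AC| = 11·√(5)  (≈ 24.5967)

|AB| ∈ {11}
|BC| ∈ {22}
|AC| ∈ {11·√(5)}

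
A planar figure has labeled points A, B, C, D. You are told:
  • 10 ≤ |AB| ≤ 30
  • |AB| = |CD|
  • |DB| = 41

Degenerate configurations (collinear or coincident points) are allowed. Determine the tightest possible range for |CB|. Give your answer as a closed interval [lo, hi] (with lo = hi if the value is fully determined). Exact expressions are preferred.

|CB| ∈ [11, 71]  (≈ [11.0000, 71.0000])

|AB| ∈ [10, 30]
|BD| ∈ {41}
|CD| ∈ [10, 30]
|AD| ∈ [11, 71]
|BC| ∈ [11, 71]
|AC| ∈ [0, 101]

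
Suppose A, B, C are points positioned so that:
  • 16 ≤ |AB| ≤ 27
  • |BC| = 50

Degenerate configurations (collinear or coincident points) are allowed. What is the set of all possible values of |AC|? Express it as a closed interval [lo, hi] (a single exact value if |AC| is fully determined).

|AB| ∈ [16, 27]
|BC| ∈ {50}
|AC| ∈ [23, 77]

|AC| ∈ [23, 77]  (≈ [23.0000, 77.0000])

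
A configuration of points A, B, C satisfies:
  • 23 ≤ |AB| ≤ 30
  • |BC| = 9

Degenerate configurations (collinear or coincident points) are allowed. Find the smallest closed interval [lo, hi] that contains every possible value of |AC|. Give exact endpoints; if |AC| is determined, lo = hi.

|AB| ∈ [23, 30]
|BC| ∈ {9}
|AC| ∈ [14, 39]

|AC| ∈ [14, 39]  (≈ [14.0000, 39.0000])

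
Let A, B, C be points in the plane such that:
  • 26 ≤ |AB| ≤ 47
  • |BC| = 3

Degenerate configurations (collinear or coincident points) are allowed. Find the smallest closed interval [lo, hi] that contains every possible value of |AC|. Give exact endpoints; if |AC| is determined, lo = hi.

|AB| ∈ [26, 47]
|BC| ∈ {3}
|AC| ∈ [23, 50]

|AC| ∈ [23, 50]  (≈ [23.0000, 50.0000])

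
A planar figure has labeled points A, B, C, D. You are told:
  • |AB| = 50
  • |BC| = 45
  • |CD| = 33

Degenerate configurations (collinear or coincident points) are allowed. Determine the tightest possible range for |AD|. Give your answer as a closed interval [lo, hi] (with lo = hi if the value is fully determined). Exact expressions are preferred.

|AB| ∈ {50}
|BC| ∈ {45}
|CD| ∈ {33}
|AC| ∈ [5, 95]
|BD| ∈ [12, 78]
|AD| ∈ [0, 128]

|AD| ∈ [0, 128]  (≈ [0.0000, 128.0000])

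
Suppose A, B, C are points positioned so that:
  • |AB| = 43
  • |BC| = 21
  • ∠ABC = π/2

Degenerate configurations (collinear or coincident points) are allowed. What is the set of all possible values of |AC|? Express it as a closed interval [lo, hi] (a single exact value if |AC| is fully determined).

|AB| ∈ {43}
|BC| ∈ {21}
|AC| ∈ {√(2290)}

|AC| = √(2290)  (≈ 47.8539)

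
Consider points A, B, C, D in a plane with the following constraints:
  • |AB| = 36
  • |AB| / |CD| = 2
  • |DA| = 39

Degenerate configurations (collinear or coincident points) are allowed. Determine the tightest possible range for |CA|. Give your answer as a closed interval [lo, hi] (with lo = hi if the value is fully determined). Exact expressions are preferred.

|CA| ∈ [21, 57]  (≈ [21.0000, 57.0000])

|AB| ∈ {36}
|AD| ∈ {39}
|CD| ∈ {18}
|BD| ∈ [3, 75]
|AC| ∈ [21, 57]
|BC| ∈ [0, 93]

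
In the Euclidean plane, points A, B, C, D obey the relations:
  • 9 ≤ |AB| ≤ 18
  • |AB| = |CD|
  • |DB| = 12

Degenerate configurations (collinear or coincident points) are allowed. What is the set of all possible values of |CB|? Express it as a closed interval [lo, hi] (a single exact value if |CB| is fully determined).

|AB| ∈ [9, 18]
|BD| ∈ {12}
|CD| ∈ [9, 18]
|AD| ∈ [0, 30]
|BC| ∈ [0, 30]
|AC| ∈ [0, 48]

|CB| ∈ [0, 30]  (≈ [0.0000, 30.0000])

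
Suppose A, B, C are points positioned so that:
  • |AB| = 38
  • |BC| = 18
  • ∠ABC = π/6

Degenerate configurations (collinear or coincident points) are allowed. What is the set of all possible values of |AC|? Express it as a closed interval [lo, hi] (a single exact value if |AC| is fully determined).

|AB| ∈ {38}
|BC| ∈ {18}
|AC| ∈ {2·√(442 - 171·√(3))}

|AC| = 2·√(442 - 171·√(3))  (≈ 24.1511)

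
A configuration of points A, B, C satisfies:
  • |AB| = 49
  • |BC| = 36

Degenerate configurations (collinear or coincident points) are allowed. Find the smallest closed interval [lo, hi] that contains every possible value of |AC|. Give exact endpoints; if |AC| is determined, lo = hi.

|AC| ∈ [13, 85]  (≈ [13.0000, 85.0000])

|AB| ∈ {49}
|BC| ∈ {36}
|AC| ∈ [13, 85]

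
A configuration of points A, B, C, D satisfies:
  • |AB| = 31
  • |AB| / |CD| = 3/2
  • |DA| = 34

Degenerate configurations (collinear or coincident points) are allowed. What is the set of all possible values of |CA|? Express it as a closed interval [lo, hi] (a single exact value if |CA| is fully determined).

|CA| ∈ [40/3, 164/3]  (≈ [13.3333, 54.6667])

|AB| ∈ {31}
|AD| ∈ {34}
|CD| ∈ {62/3}
|BD| ∈ [3, 65]
|AC| ∈ [40/3, 164/3]
|BC| ∈ [0, 257/3]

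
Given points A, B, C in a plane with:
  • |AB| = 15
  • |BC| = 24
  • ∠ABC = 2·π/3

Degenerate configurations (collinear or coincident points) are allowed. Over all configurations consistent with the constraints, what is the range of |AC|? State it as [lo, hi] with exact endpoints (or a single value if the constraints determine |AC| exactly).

|AC| = 3·√(129)  (≈ 34.0735)

|AB| ∈ {15}
|BC| ∈ {24}
|AC| ∈ {3·√(129)}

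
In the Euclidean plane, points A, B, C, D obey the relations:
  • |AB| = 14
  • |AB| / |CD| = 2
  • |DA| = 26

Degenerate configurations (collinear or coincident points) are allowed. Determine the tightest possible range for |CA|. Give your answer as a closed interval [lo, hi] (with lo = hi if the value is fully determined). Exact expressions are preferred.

|CA| ∈ [19, 33]  (≈ [19.0000, 33.0000])

|AB| ∈ {14}
|AD| ∈ {26}
|CD| ∈ {7}
|BD| ∈ [12, 40]
|AC| ∈ [19, 33]
|BC| ∈ [5, 47]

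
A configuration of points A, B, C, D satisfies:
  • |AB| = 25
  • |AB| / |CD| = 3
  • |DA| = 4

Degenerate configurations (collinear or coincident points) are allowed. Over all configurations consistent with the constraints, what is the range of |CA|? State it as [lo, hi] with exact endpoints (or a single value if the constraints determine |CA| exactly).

|AB| ∈ {25}
|AD| ∈ {4}
|CD| ∈ {25/3}
|BD| ∈ [21, 29]
|AC| ∈ [13/3, 37/3]
|BC| ∈ [38/3, 112/3]

|CA| ∈ [13/3, 37/3]  (≈ [4.3333, 12.3333])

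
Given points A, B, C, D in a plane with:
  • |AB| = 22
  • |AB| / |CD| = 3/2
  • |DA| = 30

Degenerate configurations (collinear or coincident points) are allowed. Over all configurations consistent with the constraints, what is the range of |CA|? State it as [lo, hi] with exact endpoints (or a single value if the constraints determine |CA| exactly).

|CA| ∈ [46/3, 134/3]  (≈ [15.3333, 44.6667])

|AB| ∈ {22}
|AD| ∈ {30}
|CD| ∈ {44/3}
|BD| ∈ [8, 52]
|AC| ∈ [46/3, 134/3]
|BC| ∈ [0, 200/3]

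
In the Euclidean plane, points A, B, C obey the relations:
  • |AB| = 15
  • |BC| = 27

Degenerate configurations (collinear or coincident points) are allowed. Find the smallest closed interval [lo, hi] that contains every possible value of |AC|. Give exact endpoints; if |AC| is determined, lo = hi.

|AB| ∈ {15}
|BC| ∈ {27}
|AC| ∈ [12, 42]

|AC| ∈ [12, 42]  (≈ [12.0000, 42.0000])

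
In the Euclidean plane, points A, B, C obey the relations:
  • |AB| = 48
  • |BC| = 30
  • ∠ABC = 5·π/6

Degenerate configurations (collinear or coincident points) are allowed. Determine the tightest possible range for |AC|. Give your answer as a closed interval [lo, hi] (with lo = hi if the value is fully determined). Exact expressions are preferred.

|AB| ∈ {48}
|BC| ∈ {30}
|AC| ∈ {6·√(40·√(3) + 89)}

|AC| = 6·√(40·√(3) + 89)  (≈ 75.4861)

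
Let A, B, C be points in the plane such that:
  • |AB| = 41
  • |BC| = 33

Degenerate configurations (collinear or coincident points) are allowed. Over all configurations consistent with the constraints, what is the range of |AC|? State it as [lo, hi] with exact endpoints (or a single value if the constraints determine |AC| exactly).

|AB| ∈ {41}
|BC| ∈ {33}
|AC| ∈ [8, 74]

|AC| ∈ [8, 74]  (≈ [8.0000, 74.0000])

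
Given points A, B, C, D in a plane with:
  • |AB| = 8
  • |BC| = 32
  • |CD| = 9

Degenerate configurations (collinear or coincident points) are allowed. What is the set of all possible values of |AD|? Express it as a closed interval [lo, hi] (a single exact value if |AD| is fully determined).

|AD| ∈ [15, 49]  (≈ [15.0000, 49.0000])

|AB| ∈ {8}
|BC| ∈ {32}
|CD| ∈ {9}
|AC| ∈ [24, 40]
|BD| ∈ [23, 41]
|AD| ∈ [15, 49]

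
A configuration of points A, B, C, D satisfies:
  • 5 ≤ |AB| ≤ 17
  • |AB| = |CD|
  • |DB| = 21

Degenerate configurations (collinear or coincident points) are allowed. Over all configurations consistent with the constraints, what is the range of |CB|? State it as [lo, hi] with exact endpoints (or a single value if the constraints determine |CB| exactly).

|AB| ∈ [5, 17]
|BD| ∈ {21}
|CD| ∈ [5, 17]
|AD| ∈ [4, 38]
|BC| ∈ [4, 38]
|AC| ∈ [0, 55]

|CB| ∈ [4, 38]  (≈ [4.0000, 38.0000])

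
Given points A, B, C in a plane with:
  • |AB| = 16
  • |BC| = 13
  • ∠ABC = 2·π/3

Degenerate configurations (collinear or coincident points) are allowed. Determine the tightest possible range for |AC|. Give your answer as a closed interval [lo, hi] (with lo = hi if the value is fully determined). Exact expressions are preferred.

|AC| = √(633)  (≈ 25.1595)

|AB| ∈ {16}
|BC| ∈ {13}
|AC| ∈ {√(633)}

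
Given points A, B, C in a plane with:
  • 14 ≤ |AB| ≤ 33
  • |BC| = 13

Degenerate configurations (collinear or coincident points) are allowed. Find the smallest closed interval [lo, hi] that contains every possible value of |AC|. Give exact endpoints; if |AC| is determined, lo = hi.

|AB| ∈ [14, 33]
|BC| ∈ {13}
|AC| ∈ [1, 46]

|AC| ∈ [1, 46]  (≈ [1.0000, 46.0000])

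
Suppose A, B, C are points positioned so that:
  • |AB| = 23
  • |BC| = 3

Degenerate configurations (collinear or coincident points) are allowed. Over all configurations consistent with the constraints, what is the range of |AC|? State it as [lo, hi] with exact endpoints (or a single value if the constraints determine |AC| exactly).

|AB| ∈ {23}
|BC| ∈ {3}
|AC| ∈ [20, 26]

|AC| ∈ [20, 26]  (≈ [20.0000, 26.0000])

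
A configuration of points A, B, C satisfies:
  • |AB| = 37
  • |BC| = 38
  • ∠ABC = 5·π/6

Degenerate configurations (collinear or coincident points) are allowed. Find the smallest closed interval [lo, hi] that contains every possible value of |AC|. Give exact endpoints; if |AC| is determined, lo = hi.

|AC| = √(1406·√(3) + 2813)  (≈ 72.4449)

|AB| ∈ {37}
|BC| ∈ {38}
|AC| ∈ {√(1406·√(3) + 2813)}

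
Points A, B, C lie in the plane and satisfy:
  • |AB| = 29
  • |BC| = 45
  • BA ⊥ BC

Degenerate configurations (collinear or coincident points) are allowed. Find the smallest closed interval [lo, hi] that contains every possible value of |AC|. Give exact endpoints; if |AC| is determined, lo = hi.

|AB| ∈ {29}
|BC| ∈ {45}
|AC| ∈ {√(2866)}

|AC| = √(2866)  (≈ 53.5350)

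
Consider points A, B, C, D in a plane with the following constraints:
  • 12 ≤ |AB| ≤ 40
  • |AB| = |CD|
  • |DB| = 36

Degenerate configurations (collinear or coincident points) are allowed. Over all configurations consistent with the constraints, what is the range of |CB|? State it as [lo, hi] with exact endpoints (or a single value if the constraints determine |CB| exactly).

|CB| ∈ [0, 76]  (≈ [0.0000, 76.0000])

|AB| ∈ [12, 40]
|BD| ∈ {36}
|CD| ∈ [12, 40]
|AD| ∈ [0, 76]
|BC| ∈ [0, 76]
|AC| ∈ [0, 116]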